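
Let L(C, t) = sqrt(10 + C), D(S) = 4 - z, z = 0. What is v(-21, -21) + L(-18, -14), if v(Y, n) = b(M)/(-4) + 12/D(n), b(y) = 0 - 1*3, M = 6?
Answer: 15/4 + 2*I*sqrt(2) ≈ 3.75 + 2.8284*I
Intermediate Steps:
D(S) = 4 (D(S) = 4 - 1*0 = 4 + 0 = 4)
b(y) = -3 (b(y) = 0 - 3 = -3)
v(Y, n) = 15/4 (v(Y, n) = -3/(-4) + 12/4 = -3*(-1/4) + 12*(1/4) = 3/4 + 3 = 15/4)
v(-21, -21) + L(-18, -14) = 15/4 + sqrt(10 - 18) = 15/4 + sqrt(-8) = 15/4 + 2*I*sqrt(2)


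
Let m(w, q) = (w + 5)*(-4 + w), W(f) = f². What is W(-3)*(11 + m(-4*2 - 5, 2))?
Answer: 1323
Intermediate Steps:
m(w, q) = (-4 + w)*(5 + w) (m(w, q) = (5 + w)*(-4 + w) = (-4 + w)*(5 + w))
W(-3)*(11 + m(-4*2 - 5, 2)) = (-3)²*(11 + (-20 + (-4*2 - 5) + (-4*2 - 5)²)) = 9*(11 + (-20 + (-8 - 5) + (-8 - 5)²)) = 9*(11 + (-20 - 13 + (-13)²)) = 9*(11 + (-20 - 13 + 169)) = 9*(11 + 136) = 9*147 = 1323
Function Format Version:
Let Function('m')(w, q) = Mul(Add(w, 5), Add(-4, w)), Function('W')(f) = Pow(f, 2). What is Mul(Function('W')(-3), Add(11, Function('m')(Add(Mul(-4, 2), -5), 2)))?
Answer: 1323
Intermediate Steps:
Function('m')(w, q) = Mul(Add(-4, w), Add(5, w)) (Function('m')(w, q) = Mul(Add(5, w), Add(-4, w)) = Mul(Add(-4, w), Add(5, w)))
Mul(Function('W')(-3), Add(11, Function('m')(Add(Mul(-4, 2), -5), 2))) = Mul(Pow(-3, 2), Add(11, Add(-20, Add(Mul(-4, 2), -5), Pow(Add(Mul(-4, 2), -5), 2)))) = Mul(9, Add(11, Add(-20, Add(-8, -5), Pow(Add(-8, -5), 2)))) = Mul(9, Add(11, Add(-20, -13, Pow(-13, 2)))) = Mul(9, Add(11, Add(-20, -13, 169))) = Mul(9, Add(11, 136)) = Mul(9, 147) = 1323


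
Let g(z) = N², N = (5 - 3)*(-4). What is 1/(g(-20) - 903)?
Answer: -1/839 ≈ -0.0011919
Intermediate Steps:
N = -8 (N = 2*(-4) = -8)
g(z) = 64 (g(z) = (-8)² = 64)
1/(g(-20) - 903) = 1/(64 - 903) = 1/(-839) = -1/839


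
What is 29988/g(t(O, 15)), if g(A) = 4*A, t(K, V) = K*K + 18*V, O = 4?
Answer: 7497/286 ≈ 26.213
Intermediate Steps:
t(K, V) = K² + 18*V
29988/g(t(O, 15)) = 29988/((4*(4² + 18*15))) = 29988/((4*(16 + 270))) = 29988/((4*286)) = 29988/1144 = 29988*(1/1144) = 7497/286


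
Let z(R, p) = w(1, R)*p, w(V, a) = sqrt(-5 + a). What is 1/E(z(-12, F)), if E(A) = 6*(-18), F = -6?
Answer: -1/108 ≈ -0.0092593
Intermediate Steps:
z(R, p) = p*sqrt(-5 + R) (z(R, p) = sqrt(-5 + R)*p = p*sqrt(-5 + R))
E(A) = -108
1/E(z(-12, F)) = 1/(-108) = -1/108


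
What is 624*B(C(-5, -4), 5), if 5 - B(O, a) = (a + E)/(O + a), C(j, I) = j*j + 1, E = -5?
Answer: 3120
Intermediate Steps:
C(j, I) = 1 + j² (C(j, I) = j² + 1 = 1 + j²)
B(O, a) = 5 - (-5 + a)/(O + a) (B(O, a) = 5 - (a - 5)/(O + a) = 5 - (-5 + a)/(O + a))
624*B(C(-5, -4), 5) = 624*((5 + 4*5 + 5*(1 + (-5)²))/((1 + (-5)²) + 5)) = 624*((5 + 20 + 5*(1 + 25))/((1 + 25) + 5)) = 624*((5 + 20 + 5*26)/(26 + 5)) = 624*((5 + 20 + 130)/31) = 624*((1/31)*155) = 624*5 = 3120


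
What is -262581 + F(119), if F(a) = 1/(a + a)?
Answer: -62494277/238 ≈ -2.6258e+5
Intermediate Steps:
F(a) = 1/(2*a)
-262581 + F(119) = -262581 + (½)/119 = -262581 + (½)*(1/119) = -262581 + 1/238 = -62494277/238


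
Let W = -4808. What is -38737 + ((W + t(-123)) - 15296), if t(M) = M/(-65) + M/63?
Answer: -80318047/1365 ≈ -58841.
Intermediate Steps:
t(M) = 2*M/4095 (t(M) = M*(-1/65) + M*(1/63) = -M/65 + M/63 = 2*M/4095)
-38737 + ((W + t(-123)) - 15296) = -38737 + ((-4808 + (2/4095)*(-123)) - 15296) = -38737 + ((-4808 - 82/1365) - 15296) = -38737 + (-6563002/1365 - 15296) = -38737 - 27442042/1365 = -80318047/1365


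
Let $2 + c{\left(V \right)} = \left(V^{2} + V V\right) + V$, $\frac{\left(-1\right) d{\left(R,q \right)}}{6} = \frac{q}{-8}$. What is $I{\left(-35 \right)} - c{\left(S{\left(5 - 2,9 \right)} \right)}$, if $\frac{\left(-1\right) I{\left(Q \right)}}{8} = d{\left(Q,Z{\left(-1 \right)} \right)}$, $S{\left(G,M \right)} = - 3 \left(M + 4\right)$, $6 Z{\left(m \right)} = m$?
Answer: $-3000$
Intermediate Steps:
$Z{\left(m \right)} = \frac{m}{6}$
$S{\left(G,M \right)} = -12 - 3 M$ ($S{\left(G,M \right)} = - 3 \left(4 + M\right) = -12 - 3 M$)
$d{\left(R,q \right)} = \frac{3 q}{4}$ ($d{\left(R,q \right)} = - 6 \frac{q}{-8} = - 6 q \left(- \frac{1}{8}\right) = - 6 \left(- \frac{q}{8}\right) = \frac{3 q}{4}$)
$I{\left(Q \right)} = 1$ ($I{\left(Q \right)} = - 8 \frac{3 \cdot \frac{1}{6} \left(-1\right)}{4} = - 8 \cdot \frac{3}{4} \left(- \frac{1}{6}\right) = \left(-8\right) \left(- \frac{1}{8}\right) = 1$)
$c{\left(V \right)} = -2 + V + 2 V^{2}$ ($c{\left(V \right)} = -2 + \left(\left(V^{2} + V V\right) + V\right) = -2 + \left(\left(V^{2} + V^{2}\right) + V\right) = -2 + \left(2 V^{2} + V\right) = -2 + \left(V + 2 V^{2}\right) = -2 + V + 2 V^{2}$)
$I{\left(-35 \right)} - c{\left(S{\left(5 - 2,9 \right)} \right)} = 1 - \left(-2 - 39 + 2 \left(-12 - 27\right)^{2}\right) = 1 - \left(-2 - 39 + 2 \left(-39\right)^{2}\right) = 1 - \left(-2 - 39 + 2 \cdot 1521\right) = 1 - \left(-2 - 39 + 3042\right) = 1 - 3001 = -3000$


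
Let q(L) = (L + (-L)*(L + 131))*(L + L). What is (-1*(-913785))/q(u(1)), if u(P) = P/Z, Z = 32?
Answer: -4990484480/1387 ≈ -3.5980e+6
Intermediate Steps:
u(P) = P/32
q(L) = 2*L*(L - L*(131 + L)) (q(L) = (L + (-L)*(131 + L))*(2*L) = (L - L*(131 + L))*(2*L) = 2*L*(L - L*(131 + L)))
(-1*(-913785))/q(u(1)) = (-1*(-913785))/((2*((1/32)*1)²*(-130 - 1/32))) = 913785/((2*(1/32)²*(-130 - 1*1/32))) = 913785/((2*(1/1024)*(-130 - 1/32))) = 913785/((2*(1/1024)*(-4161/32))) = 913785/(-4161/16384) = 913785*(-16384/4161) = -4990484480/1387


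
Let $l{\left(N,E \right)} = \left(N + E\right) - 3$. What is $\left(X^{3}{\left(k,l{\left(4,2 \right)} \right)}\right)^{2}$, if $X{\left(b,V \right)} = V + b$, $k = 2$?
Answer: $15625$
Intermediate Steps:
$l{\left(N,E \right)} = -3 + E + N$ ($l{\left(N,E \right)} = \left(E + N\right) - 3 = -3 + E + N$)
$\left(X^{3}{\left(k,l{\left(4,2 \right)} \right)}\right)^{2} = \left(\left(\left(-3 + 2 + 4\right) + 2\right)^{3}\right)^{2} = \left(\left(3 + 2\right)^{3}\right)^{2} = \left(5^{3}\right)^{2} = 125^{2} = 15625$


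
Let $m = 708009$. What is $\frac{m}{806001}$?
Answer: $\frac{236003}{268667} \approx 0.87842$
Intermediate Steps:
$\frac{m}{806001} = \frac{708009}{806001} = 708009 \cdot \frac{1}{806001} = \frac{236003}{268667}$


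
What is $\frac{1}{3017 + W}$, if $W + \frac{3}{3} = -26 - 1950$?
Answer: $\frac{1}{1040} \approx 0.00096154$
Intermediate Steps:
$W = -1977$ ($W = -1 - 1976 = -1977$)
$\frac{1}{3017 + W} = \frac{1}{3017 - 1977} = \frac{1}{1040}$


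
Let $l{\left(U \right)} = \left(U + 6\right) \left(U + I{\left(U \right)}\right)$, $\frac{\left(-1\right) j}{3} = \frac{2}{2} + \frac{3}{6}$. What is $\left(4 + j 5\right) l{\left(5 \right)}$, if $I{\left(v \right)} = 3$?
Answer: $-1628$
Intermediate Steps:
$j = - \frac{9}{2}$ ($j = - 3 \left(\frac{2}{2} + \frac{3}{6}\right) = - 3 \left(2 \cdot \frac{1}{2} + 3 \cdot \frac{1}{6}\right) = - 3 \left(1 + \frac{1}{2}\right) = \left(-3\right) \frac{3}{2} = - \frac{9}{2} \approx -4.5$)
$l{\left(U \right)} = \left(3 + U\right) \left(6 + U\right)$ ($l{\left(U \right)} = \left(U + 6\right) \left(U + 3\right) = \left(6 + U\right) \left(3 + U\right) = \left(3 + U\right) \left(6 + U\right)$)
$\left(4 + j 5\right) l{\left(5 \right)} = \left(4 - \frac{45}{2}\right) \left(18 + 5^{2} + 9 \cdot 5\right) = \left(4 - \frac{45}{2}\right) \left(18 + 25 + 45\right) = \left(- \frac{37}{2}\right) 88 = -1628$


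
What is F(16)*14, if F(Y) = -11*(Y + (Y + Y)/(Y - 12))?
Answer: -3696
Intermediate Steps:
F(Y) = -11*Y - 22*Y/(-12 + Y) (F(Y) = -11*(Y + (2*Y)/(-12 + Y)) = -11*(Y + 2*Y/(-12 + Y)) = -11*Y - 22*Y/(-12 + Y))
F(16)*14 = (11*16*(10 - 1*16)/(-12 + 16))*14 = (11*16*(10 - 16)/4)*14 = (11*16*(¼)*(-6))*14 = -264*14 = -3696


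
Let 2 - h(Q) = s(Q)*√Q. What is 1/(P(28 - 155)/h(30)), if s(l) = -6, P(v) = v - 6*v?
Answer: 2/635 + 6*√30/635 ≈ 0.054903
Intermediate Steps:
P(v) = -5*v
h(Q) = 2 + 6*√Q (h(Q) = 2 - (-6)*√Q = 2 + 6*√Q)
1/(P(28 - 155)/h(30)) = 1/((-5*(28 - 155))/(2 + 6*√30)) = 1/((-5*(-127))/(2 + 6*√30)) = 1/(635/(2 + 6*√30)) = 2/635 + 6*√30/635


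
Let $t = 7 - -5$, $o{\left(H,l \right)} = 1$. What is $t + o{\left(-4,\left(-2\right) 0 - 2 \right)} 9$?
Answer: $21$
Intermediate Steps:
$t = 12$ ($t = 7 + 5 = 12$)
$t + o{\left(-4,\left(-2\right) 0 - 2 \right)} 9 = 12 + 1 \cdot 9 = 12 + 9 = 21$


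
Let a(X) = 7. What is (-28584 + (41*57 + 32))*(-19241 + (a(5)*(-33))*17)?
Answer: 607349120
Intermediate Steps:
(-28584 + (41*57 + 32))*(-19241 + (a(5)*(-33))*17) = (-28584 + (41*57 + 32))*(-19241 + (7*(-33))*17) = (-28584 + (2337 + 32))*(-19241 - 231*17) = (-28584 + 2369)*(-19241 - 3927) = -26215*(-23168) = 607349120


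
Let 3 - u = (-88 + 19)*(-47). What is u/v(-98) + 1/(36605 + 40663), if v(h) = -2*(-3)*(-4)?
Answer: 10431181/77268 ≈ 135.00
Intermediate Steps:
v(h) = -24 (v(h) = 6*(-4) = -24)
u = -3240 (u = 3 - (-88 + 19)*(-47) = 3 - (-69)*(-47) = 3 - 1*3243 = 3 - 3243 = -3240)
u/v(-98) + 1/(36605 + 40663) = -3240/(-24) + 1/(36605 + 40663) = -3240*(-1/24) + 1/77268 = 135 + 1/77268 = 10431181/77268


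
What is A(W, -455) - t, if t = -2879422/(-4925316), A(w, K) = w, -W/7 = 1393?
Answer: -24014817869/2462658 ≈ -9751.6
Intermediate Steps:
W = -9751 (W = -7*1393 = -9751)
t = 1439711/2462658 (t = -2879422*(-1/4925316) = 1439711/2462658 ≈ 0.58462)
A(W, -455) - t = -9751 - 1*1439711/2462658 = -9751 - 1439711/2462658 = -24014817869/2462658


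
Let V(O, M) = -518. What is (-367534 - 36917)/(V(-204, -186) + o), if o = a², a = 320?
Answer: -404451/101882 ≈ -3.9698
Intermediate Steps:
o = 102400 (o = 320² = 102400)
(-367534 - 36917)/(V(-204, -186) + o) = (-367534 - 36917)/(-518 + 102400) = -404451/101882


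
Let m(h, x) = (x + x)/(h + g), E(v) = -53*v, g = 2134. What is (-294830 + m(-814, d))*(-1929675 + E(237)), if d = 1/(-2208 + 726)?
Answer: 15558341881593551/27170 ≈ 5.7263e+11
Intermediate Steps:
d = -1/1482 (d = 1/(-1482) = -1/1482 ≈ -0.00067476)
m(h, x) = 2*x/(2134 + h) (m(h, x) = (x + x)/(h + 2134) = (2*x)/(2134 + h) = 2*x/(2134 + h))
(-294830 + m(-814, d))*(-1929675 + E(237)) = (-294830 + 2*(-1/1482)/(2134 - 814))*(-1929675 - 53*237) = (-294830 + 2*(-1/1482)/1320)*(-1929675 - 12561) = (-294830 + 2*(-1/1482)*(1/1320))*(-1942236) = (-294830 - 1/978120)*(-1942236) = -288379119601/978120*(-1942236) = 15558341881593551/27170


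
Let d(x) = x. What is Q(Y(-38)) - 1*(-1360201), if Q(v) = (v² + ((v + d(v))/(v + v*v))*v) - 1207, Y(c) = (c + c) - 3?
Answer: 53244244/39 ≈ 1.3652e+6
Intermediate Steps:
Y(c) = -3 + 2*c (Y(c) = 2*c - 3 = -3 + 2*c)
Q(v) = -1207 + v² + 2*v²/(v + v²) (Q(v) = (v² + ((v + v)/(v + v*v))*v) - 1207 = (v² + ((2*v)/(v + v²))*v) - 1207 = (v² + (2*v/(v + v²))*v) - 1207 = (v² + 2*v²/(v + v²)) - 1207 = -1207 + v² + 2*v²/(v + v²))
Q(Y(-38)) - 1*(-1360201) = (-1207 + (-3 + 2*(-38))² + (-3 + 2*(-38))³ - 1205*(-3 + 2*(-38)))/(1 + (-3 + 2*(-38))) - 1*(-1360201) = (-1207 + (-3 - 76)² + (-3 - 76)³ - 1205*(-3 - 76))/(1 + (-3 - 76)) + 1360201 = (-1207 + (-79)² + (-79)³ - 1205*(-79))/(1 - 79) + 1360201 = (-1207 + 6241 - 493039 + 95195)/(-78) + 1360201 = -1/78*(-392810) + 1360201 = 196405/39 + 1360201 = 53244244/39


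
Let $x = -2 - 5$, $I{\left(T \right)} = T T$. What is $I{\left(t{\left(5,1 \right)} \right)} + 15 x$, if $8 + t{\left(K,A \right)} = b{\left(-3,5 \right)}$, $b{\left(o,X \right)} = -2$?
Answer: $-5$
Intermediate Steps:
$t{\left(K,A \right)} = -10$ ($t{\left(K,A \right)} = -8 - 2 = -10$)
$I{\left(T \right)} = T^{2}$
$x = -7$ ($x = -2 - 5 = -7$)
$I{\left(t{\left(5,1 \right)} \right)} + 15 x = \left(-10\right)^{2} + 15 \left(-7\right) = 100 - 105 = -5$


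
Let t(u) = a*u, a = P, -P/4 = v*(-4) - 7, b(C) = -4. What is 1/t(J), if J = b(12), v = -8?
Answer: 1/400 ≈ 0.0025000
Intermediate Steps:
J = -4
P = -100 (P = -4*(-8*(-4) - 7) = -4*(32 - 7) = -4*25 = -100)
a = -100
t(u) = -100*u
1/t(J) = 1/(-100*(-4)) = 1/400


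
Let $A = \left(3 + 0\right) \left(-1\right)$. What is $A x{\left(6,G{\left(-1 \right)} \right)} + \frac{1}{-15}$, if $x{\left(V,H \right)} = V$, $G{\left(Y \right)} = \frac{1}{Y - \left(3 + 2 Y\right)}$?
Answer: $- \frac{271}{15} \approx -18.067$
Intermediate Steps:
$G{\left(Y \right)} = \frac{1}{-3 - Y}$
$A = -3$ ($A = 3 \left(-1\right) = -3$)
$A x{\left(6,G{\left(-1 \right)} \right)} + \frac{1}{-15} = \left(-3\right) 6 + \frac{1}{-15} = -18 - \frac{1}{15} = - \frac{271}{15}$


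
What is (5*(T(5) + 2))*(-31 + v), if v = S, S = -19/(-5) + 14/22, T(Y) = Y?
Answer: -10227/11 ≈ -929.73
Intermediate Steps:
S = 244/55 (S = -19*(-⅕) + 14*(1/22) = 19/5 + 7/11 = 244/55 ≈ 4.4364)
v = 244/55 ≈ 4.4364
(5*(T(5) + 2))*(-31 + v) = (5*(5 + 2))*(-31 + 244/55) = (5*7)*(-1461/55) = 35*(-1461/55) = -10227/11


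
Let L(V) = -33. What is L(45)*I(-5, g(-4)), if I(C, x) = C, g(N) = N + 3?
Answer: 165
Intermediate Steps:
g(N) = 3 + N
L(45)*I(-5, g(-4)) = -33*(-5) = 165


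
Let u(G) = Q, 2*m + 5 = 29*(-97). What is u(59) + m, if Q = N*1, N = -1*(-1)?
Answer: -1408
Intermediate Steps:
N = 1
m = -1409 (m = -5/2 + (29*(-97))/2 = -5/2 + (½)*(-2813) = -5/2 - 2813/2 = -1409)
Q = 1 (Q = 1*1 = 1)
u(G) = 1
u(59) + m = 1 - 1409 = -1408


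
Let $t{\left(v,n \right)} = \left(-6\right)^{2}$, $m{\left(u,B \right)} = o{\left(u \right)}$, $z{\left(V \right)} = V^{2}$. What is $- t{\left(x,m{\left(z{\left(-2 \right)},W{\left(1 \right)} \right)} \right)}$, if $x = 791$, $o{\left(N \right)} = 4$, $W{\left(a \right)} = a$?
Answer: $-36$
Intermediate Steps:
$m{\left(u,B \right)} = 4$
$t{\left(v,n \right)} = 36$
$- t{\left(x,m{\left(z{\left(-2 \right)},W{\left(1 \right)} \right)} \right)} = \left(-1\right) 36 = -36$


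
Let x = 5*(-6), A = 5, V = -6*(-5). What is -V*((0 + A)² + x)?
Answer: 150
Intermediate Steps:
V = 30
x = -30
-V*((0 + A)² + x) = -30*((0 + 5)² - 30) = -30*(5² - 30) = -30*(25 - 30) = -30*(-5) = -1*(-150) = 150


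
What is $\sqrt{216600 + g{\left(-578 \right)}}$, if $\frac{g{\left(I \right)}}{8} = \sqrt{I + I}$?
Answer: $2 \sqrt{54150 + 68 i} \approx 465.4 + 0.29222 i$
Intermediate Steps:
$g{\left(I \right)} = 8 \sqrt{2} \sqrt{I}$ ($g{\left(I \right)} = 8 \sqrt{I + I} = 8 \sqrt{2 I} = 8 \sqrt{2} \sqrt{I}$)
$\sqrt{216600 + g{\left(-578 \right)}} = \sqrt{216600 + 8 \sqrt{2} \sqrt{-578}} = \sqrt{216600 + 8 \sqrt{2} \cdot 17 i \sqrt{2}} = \sqrt{216600 + 272 i}$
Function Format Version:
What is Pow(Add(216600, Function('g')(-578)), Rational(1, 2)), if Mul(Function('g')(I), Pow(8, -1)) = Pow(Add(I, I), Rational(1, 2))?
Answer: Mul(2, Pow(Add(54150, Mul(68, I)), Rational(1, 2))) ≈ Add(465.40, Mul(0.29222, I))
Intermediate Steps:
Function('g')(I) = Mul(8, Pow(2, Rational(1, 2)), Pow(I, Rational(1, 2))) (Function('g')(I) = Mul(8, Pow(Add(I, I), Rational(1, 2))) = Mul(8, Pow(Mul(2, I), Rational(1, 2))) = Mul(8, Mul(Pow(2, Rational(1, 2)), Pow(I, Rational(1, 2)))) = Mul(8, Pow(2, Rational(1, 2)), Pow(I, Rational(1, 2))))
Pow(Add(216600, Function('g')(-578)), Rational(1, 2)) = Pow(Add(216600, Mul(8, Pow(2, Rational(1, 2)), Pow(-578, Rational(1, 2)))), Rational(1, 2)) = Pow(Add(216600, Mul(8, Pow(2, Rational(1, 2)), Mul(17, I, Pow(2, Rational(1, 2))))), Rational(1, 2)) = Pow(Add(216600, Mul(272, I)), Rational(1, 2))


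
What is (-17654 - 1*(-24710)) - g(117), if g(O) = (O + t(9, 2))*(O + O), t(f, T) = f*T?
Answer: -24534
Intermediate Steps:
t(f, T) = T*f
g(O) = 2*O*(18 + O) (g(O) = (O + 2*9)*(O + O) = (O + 18)*(2*O) = (18 + O)*(2*O) = 2*O*(18 + O))
(-17654 - 1*(-24710)) - g(117) = (-17654 - 1*(-24710)) - 2*117*(18 + 117) = (-17654 + 24710) - 2*117*135 = 7056 - 1*31590 = 7056 - 31590 = -24534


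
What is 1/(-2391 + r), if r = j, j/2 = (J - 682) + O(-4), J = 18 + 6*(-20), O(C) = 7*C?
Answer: -1/4015 ≈ -0.00024907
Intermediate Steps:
J = -102 (J = 18 - 120 = -102)
j = -1624 (j = 2*((-102 - 682) + 7*(-4)) = 2*(-784 - 28) = 2*(-812) = -1624)
r = -1624
1/(-2391 + r) = 1/(-2391 - 1624) = 1/(-4015) = -1/4015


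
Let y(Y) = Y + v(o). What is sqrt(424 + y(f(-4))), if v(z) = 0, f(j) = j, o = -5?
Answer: 2*sqrt(105) ≈ 20.494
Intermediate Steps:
y(Y) = Y (y(Y) = Y + 0 = Y)
sqrt(424 + y(f(-4))) = sqrt(424 - 4) = sqrt(420) = 2*sqrt(105)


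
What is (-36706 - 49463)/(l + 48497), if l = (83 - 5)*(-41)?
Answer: -86169/45299 ≈ -1.9022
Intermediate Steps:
l = -3198 (l = 78*(-41) = -3198)
(-36706 - 49463)/(l + 48497) = (-36706 - 49463)/(-3198 + 48497) = -86169/45299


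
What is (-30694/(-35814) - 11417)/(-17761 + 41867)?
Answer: -102214436/215833071 ≈ -0.47358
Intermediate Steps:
(-30694/(-35814) - 11417)/(-17761 + 41867) = (-30694*(-1/35814) - 11417)/24106 = (15347/17907 - 11417)*(1/24106) = -204428872/17907*1/24106 = -102214436/215833071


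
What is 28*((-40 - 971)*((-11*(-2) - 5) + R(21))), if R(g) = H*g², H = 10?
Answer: -125319516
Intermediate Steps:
R(g) = 10*g²
28*((-40 - 971)*((-11*(-2) - 5) + R(21))) = 28*((-40 - 971)*((-11*(-2) - 5) + 10*21²)) = 28*(-1011*((22 - 5) + 10*441)) = 28*(-1011*(17 + 4410)) = 28*(-1011*4427) = 28*(-4475697) = -125319516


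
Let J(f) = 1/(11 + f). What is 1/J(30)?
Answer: 41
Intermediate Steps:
1/J(30) = 1/(1/(11 + 30)) = 1/(1/41) = 41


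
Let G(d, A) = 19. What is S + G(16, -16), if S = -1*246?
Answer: -227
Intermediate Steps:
S = -246
S + G(16, -16) = -246 + 19 = -227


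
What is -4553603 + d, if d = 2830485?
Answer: -1723118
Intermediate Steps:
-4553603 + d = -4553603 + 2830485 = -1723118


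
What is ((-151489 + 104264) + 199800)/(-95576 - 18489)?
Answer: -30515/22813 ≈ -1.3376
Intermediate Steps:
((-151489 + 104264) + 199800)/(-95576 - 18489) = (-47225 + 199800)/(-114065) = 152575*(-1/114065) = -30515/22813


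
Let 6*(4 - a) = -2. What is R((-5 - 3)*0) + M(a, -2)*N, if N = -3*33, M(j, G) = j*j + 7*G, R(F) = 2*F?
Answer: -473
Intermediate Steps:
a = 13/3 (a = 4 - ⅙*(-2) = 4 + ⅓ = 13/3 ≈ 4.3333)
M(j, G) = j² + 7*G
N = -99
R((-5 - 3)*0) + M(a, -2)*N = 2*((-5 - 3)*0) + ((13/3)² + 7*(-2))*(-99) = 2*(-8*0) + (169/9 - 14)*(-99) = 2*0 + (43/9)*(-99) = 0 - 473 = -473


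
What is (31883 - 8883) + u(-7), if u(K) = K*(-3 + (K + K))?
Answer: 23119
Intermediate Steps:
u(K) = K*(-3 + 2*K)
(31883 - 8883) + u(-7) = (31883 - 8883) - 7*(-3 + 2*(-7)) = 23000 - 7*(-3 - 14) = 23000 - 7*(-17) = 23000 + 119 = 23119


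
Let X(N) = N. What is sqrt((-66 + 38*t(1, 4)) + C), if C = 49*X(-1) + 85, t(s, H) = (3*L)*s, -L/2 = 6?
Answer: I*sqrt(1398) ≈ 37.39*I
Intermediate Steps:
L = -12 (L = -2*6 = -12)
t(s, H) = -36*s (t(s, H) = (3*(-12))*s = -36*s)
C = 36 (C = 49*(-1) + 85 = -49 + 85 = 36)
sqrt((-66 + 38*t(1, 4)) + C) = sqrt((-66 + 38*(-36*1)) + 36) = sqrt((-66 + 38*(-36)) + 36) = sqrt((-66 - 1368) + 36) = sqrt(-1434 + 36) = sqrt(-1398) = I*sqrt(1398)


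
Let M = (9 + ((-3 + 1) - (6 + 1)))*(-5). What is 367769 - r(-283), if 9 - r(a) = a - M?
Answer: 367477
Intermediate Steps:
M = 0 (M = (9 + (-2 - 1*7))*(-5) = (9 + (-2 - 7))*(-5) = (9 - 9)*(-5) = 0*(-5) = 0)
r(a) = 9 - a (r(a) = 9 - (a - 1*0) = 9 - (a + 0) = 9 - a)
367769 - r(-283) = 367769 - (9 - 1*(-283)) = 367769 - (9 + 283) = 367769 - 1*292 = 367769 - 292 = 367477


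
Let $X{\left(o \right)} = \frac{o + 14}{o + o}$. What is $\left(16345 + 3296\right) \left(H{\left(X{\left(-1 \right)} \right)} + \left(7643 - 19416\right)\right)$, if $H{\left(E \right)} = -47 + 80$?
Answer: $-230585340$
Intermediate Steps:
$X{\left(o \right)} = \frac{14 + o}{2 o}$
$H{\left(E \right)} = 33$
$\left(16345 + 3296\right) \left(H{\left(X{\left(-1 \right)} \right)} + \left(7643 - 19416\right)\right) = \left(16345 + 3296\right) \left(33 + \left(7643 - 19416\right)\right) = 19641 \left(33 + \left(7643 - 19416\right)\right) = 19641 \left(33 - 11773\right) = 19641 \left(-11740\right) = -230585340$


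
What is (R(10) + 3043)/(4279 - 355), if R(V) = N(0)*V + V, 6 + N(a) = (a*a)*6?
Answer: 2993/3924 ≈ 0.76274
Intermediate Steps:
N(a) = -6 + 6*a² (N(a) = -6 + (a*a)*6 = -6 + a²*6 = -6 + 6*a²)
R(V) = -5*V (R(V) = (-6 + 6*0²)*V + V = (-6 + 6*0)*V + V = (-6 + 0)*V + V = -6*V + V = -5*V)
(R(10) + 3043)/(4279 - 355) = (-5*10 + 3043)/(4279 - 355) = (-50 + 3043)/3924 = 2993*(1/3924) = 2993/3924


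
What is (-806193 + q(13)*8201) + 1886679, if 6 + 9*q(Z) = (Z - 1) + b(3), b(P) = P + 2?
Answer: 9814585/9 ≈ 1.0905e+6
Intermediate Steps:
b(P) = 2 + P
q(Z) = -2/9 + Z/9 (q(Z) = -⅔ + ((Z - 1) + (2 + 3))/9 = -⅔ + ((-1 + Z) + 5)/9 = -⅔ + (4 + Z)/9 = -⅔ + (4/9 + Z/9) = -2/9 + Z/9)
(-806193 + q(13)*8201) + 1886679 = (-806193 + (-2/9 + (⅑)*13)*8201) + 1886679 = (-806193 + (-2/9 + 13/9)*8201) + 1886679 = (-806193 + (11/9)*8201) + 1886679 = (-806193 + 90211/9) + 1886679 = -7165526/9 + 1886679 = 9814585/9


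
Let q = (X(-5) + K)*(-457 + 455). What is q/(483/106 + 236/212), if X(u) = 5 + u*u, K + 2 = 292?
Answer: -67840/601 ≈ -112.88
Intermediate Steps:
K = 290 (K = -2 + 292 = 290)
X(u) = 5 + u**2
q = -640 (q = ((5 + (-5)**2) + 290)*(-457 + 455) = ((5 + 25) + 290)*(-2) = (30 + 290)*(-2) = 320*(-2) = -640)
q/(483/106 + 236/212) = -640/(483/106 + 236/212) = -640/(483*(1/106) + 236*(1/212)) = -640/(483/106 + 59/53) = -640/601/106 = -640*106/601 = -67840/601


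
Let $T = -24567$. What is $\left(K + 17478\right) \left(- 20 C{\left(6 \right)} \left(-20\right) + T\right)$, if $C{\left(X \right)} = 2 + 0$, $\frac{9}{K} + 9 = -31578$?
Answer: $- \frac{4373742590853}{10529} \approx -4.154 \cdot 10^{8}$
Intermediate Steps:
$K = - \frac{3}{10529}$ ($K = \frac{9}{-9 - 31578} = \frac{9}{-31587} = 9 \left(- \frac{1}{31587}\right) = - \frac{3}{10529} \approx -0.00028493$)
$C{\left(X \right)} = 2$
$\left(K + 17478\right) \left(- 20 C{\left(6 \right)} \left(-20\right) + T\right) = \left(- \frac{3}{10529} + 17478\right) \left(\left(-20\right) 2 \left(-20\right) - 24567\right) = \frac{184025859 \left(\left(-40\right) \left(-20\right) - 24567\right)}{10529} = \frac{184025859 \left(800 - 24567\right)}{10529} = \frac{184025859}{10529} \left(-23767\right) = - \frac{4373742590853}{10529}$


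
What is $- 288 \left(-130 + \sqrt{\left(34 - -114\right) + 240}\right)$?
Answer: $37440 - 576 \sqrt{97} \approx 31767.0$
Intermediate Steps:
$- 288 \left(-130 + \sqrt{\left(34 - -114\right) + 240}\right) = - 288 \left(-130 + \sqrt{\left(34 + 114\right) + 240}\right) = - 288 \left(-130 + \sqrt{148 + 240}\right) = - 288 \left(-130 + \sqrt{388}\right) = - 288 \left(-130 + 2 \sqrt{97}\right) = 37440 - 576 \sqrt{97}$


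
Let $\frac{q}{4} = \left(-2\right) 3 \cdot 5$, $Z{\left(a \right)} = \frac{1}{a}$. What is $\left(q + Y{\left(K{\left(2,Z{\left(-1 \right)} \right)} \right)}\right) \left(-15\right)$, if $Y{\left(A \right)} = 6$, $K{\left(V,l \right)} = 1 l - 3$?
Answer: $1710$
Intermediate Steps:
$K{\left(V,l \right)} = -3 + l$ ($K{\left(V,l \right)} = l - 3 = -3 + l$)
$q = -120$ ($q = 4 \left(-2\right) 3 \cdot 5 = 4 \left(\left(-6\right) 5\right) = 4 \left(-30\right) = -120$)
$\left(q + Y{\left(K{\left(2,Z{\left(-1 \right)} \right)} \right)}\right) \left(-15\right) = \left(-120 + 6\right) \left(-15\right) = \left(-114\right) \left(-15\right) = 1710$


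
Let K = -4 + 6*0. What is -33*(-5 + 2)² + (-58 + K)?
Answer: -359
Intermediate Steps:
K = -4 (K = -4 + 0 = -4)
-33*(-5 + 2)² + (-58 + K) = -33*(-5 + 2)² + (-58 - 4) = -33*(-3)² - 62 = -33*9 - 62 = -297 - 62 = -359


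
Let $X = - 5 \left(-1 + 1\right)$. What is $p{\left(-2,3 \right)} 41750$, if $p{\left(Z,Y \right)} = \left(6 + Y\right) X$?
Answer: $0$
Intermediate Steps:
$X = 0$ ($X = \left(-5\right) 0 = 0$)
$p{\left(Z,Y \right)} = 0$ ($p{\left(Z,Y \right)} = \left(6 + Y\right) 0 = 0$)
$p{\left(-2,3 \right)} 41750 = 0 \cdot 41750 = 0$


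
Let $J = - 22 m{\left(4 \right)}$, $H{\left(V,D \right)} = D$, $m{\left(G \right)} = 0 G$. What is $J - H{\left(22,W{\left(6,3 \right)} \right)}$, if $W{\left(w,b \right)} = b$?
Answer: $-3$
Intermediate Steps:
$m{\left(G \right)} = 0$
$J = 0$ ($J = \left(-22\right) 0 = 0$)
$J - H{\left(22,W{\left(6,3 \right)} \right)} = 0 - 3 = -3$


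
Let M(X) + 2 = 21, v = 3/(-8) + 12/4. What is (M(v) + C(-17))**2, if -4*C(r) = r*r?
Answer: 45369/16 ≈ 2835.6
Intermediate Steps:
C(r) = -r**2/4 (C(r) = -r*r/4 = -r**2/4)
v = 21/8 (v = 3*(-1/8) + 12*(1/4) = -3/8 + 3 = 21/8 ≈ 2.6250)
M(X) = 19 (M(X) = -2 + 21 = 19)
(M(v) + C(-17))**2 = (19 - 1/4*(-17)**2)**2 = (19 - 1/4*289)**2 = (19 - 289/4)**2 = (-213/4)**2 = 45369/16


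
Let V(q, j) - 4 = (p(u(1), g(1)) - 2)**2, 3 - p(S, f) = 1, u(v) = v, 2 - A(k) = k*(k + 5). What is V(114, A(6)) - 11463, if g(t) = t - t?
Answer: -11459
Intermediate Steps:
g(t) = 0
A(k) = 2 - k*(5 + k) (A(k) = 2 - k*(k + 5) = 2 - k*(5 + k))
p(S, f) = 2 (p(S, f) = 3 - 1*1 = 3 - 1 = 2)
V(q, j) = 4 (V(q, j) = 4 + (2 - 2)**2 = 4 + 0**2 = 4 + 0 = 4)
V(114, A(6)) - 11463 = 4 - 11463 = -11459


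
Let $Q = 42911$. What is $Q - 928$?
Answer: $41983$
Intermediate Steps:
$Q - 928 = 42911 - 928 = 41983$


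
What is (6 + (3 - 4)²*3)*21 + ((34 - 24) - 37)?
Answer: 162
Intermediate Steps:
(6 + (3 - 4)²*3)*21 + ((34 - 24) - 37) = (6 + (-1)²*3)*21 + (10 - 37) = (6 + 1*3)*21 - 27 = (6 + 3)*21 - 27 = 9*21 - 27 = 189 - 27 = 162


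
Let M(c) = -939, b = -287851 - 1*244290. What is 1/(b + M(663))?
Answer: -1/533080 ≈ -1.8759e-6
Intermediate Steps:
b = -532141 (b = -287851 - 244290 = -532141)
1/(b + M(663)) = 1/(-532141 - 939) = 1/(-533080) = -1/533080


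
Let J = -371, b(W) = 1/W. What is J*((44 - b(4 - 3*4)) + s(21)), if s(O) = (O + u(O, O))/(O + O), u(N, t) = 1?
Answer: -397553/24 ≈ -16565.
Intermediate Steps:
s(O) = (1 + O)/(2*O) (s(O) = (O + 1)/(O + O) = (1 + O)/((2*O)) = (1 + O)*(1/(2*O)) = (1 + O)/(2*O))
J*((44 - b(4 - 3*4)) + s(21)) = -371*((44 - 1/(4 - 3*4)) + (½)*(1 + 21)/21) = -371*((44 - 1/(4 - 12)) + (½)*(1/21)*22) = -371*((44 - 1/(-8)) + 11/21) = -371*((44 - 1*(-⅛)) + 11/21) = -371*((44 + ⅛) + 11/21) = -371*(353/8 + 11/21) = -371*7501/168 = -397553/24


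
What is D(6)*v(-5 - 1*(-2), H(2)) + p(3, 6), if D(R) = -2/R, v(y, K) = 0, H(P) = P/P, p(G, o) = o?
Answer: 6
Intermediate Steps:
H(P) = 1
D(6)*v(-5 - 1*(-2), H(2)) + p(3, 6) = -2/6*0 + 6 = -2*⅙*0 + 6 = -⅓*0 + 6 = 0 + 6 = 6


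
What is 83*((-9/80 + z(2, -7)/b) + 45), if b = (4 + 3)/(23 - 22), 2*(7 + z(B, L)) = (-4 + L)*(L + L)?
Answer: 364453/80 ≈ 4555.7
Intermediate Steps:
z(B, L) = -7 + L*(-4 + L) (z(B, L) = -7 + ((-4 + L)*(L + L))/2 = -7 + ((-4 + L)*(2*L))/2 = -7 + (2*L*(-4 + L))/2 = -7 + L*(-4 + L))
b = 7 (b = 7/1 = 7*1 = 7)
83*((-9/80 + z(2, -7)/b) + 45) = 83*((-9/80 + (-7 + (-7)² - 4*(-7))/7) + 45) = 83*((-9*1/80 + (-7 + 49 + 28)*(⅐)) + 45) = 83*((-9/80 + 70*(⅐)) + 45) = 83*((-9/80 + 10) + 45) = 83*(791/80 + 45) = 83*(4391/80) = 364453/80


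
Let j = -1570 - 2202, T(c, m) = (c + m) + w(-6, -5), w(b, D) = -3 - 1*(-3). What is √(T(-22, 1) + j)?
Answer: I*√3793 ≈ 61.587*I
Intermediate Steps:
w(b, D) = 0 (w(b, D) = -3 + 3 = 0)
T(c, m) = c + m (T(c, m) = (c + m) + 0 = c + m)
j = -3772
√(T(-22, 1) + j) = √((-22 + 1) - 3772) = √(-21 - 3772) = √(-3793) = I*√3793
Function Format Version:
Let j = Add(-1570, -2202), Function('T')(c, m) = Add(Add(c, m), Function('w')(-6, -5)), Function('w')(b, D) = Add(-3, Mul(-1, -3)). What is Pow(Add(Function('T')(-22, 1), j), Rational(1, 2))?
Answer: Mul(I, Pow(3793, Rational(1, 2))) ≈ Mul(61.587, I)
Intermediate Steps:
Function('w')(b, D) = 0 (Function('w')(b, D) = Add(-3, 3) = 0)
Function('T')(c, m) = Add(c, m) (Function('T')(c, m) = Add(Add(c, m), 0) = Add(c, m))
j = -3772
Pow(Add(Function('T')(-22, 1), j), Rational(1, 2)) = Pow(Add(Add(-22, 1), -3772), Rational(1, 2)) = Pow(Add(-21, -3772), Rational(1, 2)) = Pow(-3793, Rational(1, 2)) = Mul(I, Pow(3793, Rational(1, 2)))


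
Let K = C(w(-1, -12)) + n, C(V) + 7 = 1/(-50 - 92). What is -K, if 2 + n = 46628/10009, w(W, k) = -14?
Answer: 6180335/1421278 ≈ 4.3484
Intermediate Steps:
n = 26610/10009 (n = -2 + 46628/10009 = 26610/10009 ≈ 2.6586)
C(V) = -995/142 (C(V) = -7 + 1/(-50 - 92) = -7 + 1/(-142) = -7 - 1/142 = -995/142)
K = -6180335/1421278 (K = -995/142 + 26610/10009 = -6180335/1421278 ≈ -4.3484)
-K = -1*(-6180335/1421278) = 6180335/1421278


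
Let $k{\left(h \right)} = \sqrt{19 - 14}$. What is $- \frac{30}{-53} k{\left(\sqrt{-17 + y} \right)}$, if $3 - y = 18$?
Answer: $\frac{30 \sqrt{5}}{53} \approx 1.2657$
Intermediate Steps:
$y = -15$ ($y = 3 - 18 = -15$)
$k{\left(h \right)} = \sqrt{5}$
$- \frac{30}{-53} k{\left(\sqrt{-17 + y} \right)} = - \frac{30}{-53} \sqrt{5} = \left(-30\right) \left(- \frac{1}{53}\right) \sqrt{5} = \frac{30 \sqrt{5}}{53}$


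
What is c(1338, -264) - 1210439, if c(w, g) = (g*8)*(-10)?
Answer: -1189319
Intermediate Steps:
c(w, g) = -80*g (c(w, g) = (8*g)*(-10) = -80*g)
c(1338, -264) - 1210439 = -80*(-264) - 1210439 = 21120 - 1210439 = -1189319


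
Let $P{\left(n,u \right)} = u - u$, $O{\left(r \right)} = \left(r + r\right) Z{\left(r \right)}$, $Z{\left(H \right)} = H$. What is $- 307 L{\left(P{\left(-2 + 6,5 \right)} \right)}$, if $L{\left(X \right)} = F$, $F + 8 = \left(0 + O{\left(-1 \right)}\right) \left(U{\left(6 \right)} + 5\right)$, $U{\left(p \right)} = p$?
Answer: $-4298$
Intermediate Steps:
$O{\left(r \right)} = 2 r^{2}$ ($O{\left(r \right)} = \left(r + r\right) r = 2 r r = 2 r^{2}$)
$P{\left(n,u \right)} = 0$
$F = 14$ ($F = -8 + \left(0 + 2 \left(-1\right)^{2}\right) \left(6 + 5\right) = -8 + \left(0 + 2 \cdot 1\right) 11 = -8 + \left(0 + 2\right) 11 = -8 + 2 \cdot 11 = -8 + 22 = 14$)
$L{\left(X \right)} = 14$
$- 307 L{\left(P{\left(-2 + 6,5 \right)} \right)} = \left(-307\right) 14 = -4298$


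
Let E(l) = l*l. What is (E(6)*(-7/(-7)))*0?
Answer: 0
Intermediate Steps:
E(l) = l**2
(E(6)*(-7/(-7)))*0 = (6**2*(-7/(-7)))*0 = (36*(-7*(-1/7)))*0 = (36*1)*0 = 36*0 = 0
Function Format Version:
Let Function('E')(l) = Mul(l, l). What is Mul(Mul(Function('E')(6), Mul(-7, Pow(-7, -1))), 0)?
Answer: 0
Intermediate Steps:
Function('E')(l) = Pow(l, 2)
Mul(Mul(Function('E')(6), Mul(-7, Pow(-7, -1))), 0) = Mul(Mul(Pow(6, 2), Mul(-7, Pow(-7, -1))), 0) = Mul(Mul(36, Mul(-7, Rational(-1, 7))), 0) = Mul(Mul(36, 1), 0) = Mul(36, 0) = 0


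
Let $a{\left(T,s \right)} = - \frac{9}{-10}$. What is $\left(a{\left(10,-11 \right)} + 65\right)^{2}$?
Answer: $\frac{434281}{100} \approx 4342.8$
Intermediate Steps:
$a{\left(T,s \right)} = \frac{9}{10}$ ($a{\left(T,s \right)} = \left(-9\right) \left(- \frac{1}{10}\right) = \frac{9}{10}$)
$\left(a{\left(10,-11 \right)} + 65\right)^{2} = \left(\frac{9}{10} + 65\right)^{2} = \left(\frac{659}{10}\right)^{2} = \frac{434281}{100}$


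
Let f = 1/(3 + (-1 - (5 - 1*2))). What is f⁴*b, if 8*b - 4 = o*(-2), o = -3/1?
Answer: 5/4 ≈ 1.2500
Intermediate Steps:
o = -3 (o = -3*1 = -3)
b = 5/4 (b = ½ + (-3*(-2))/8 = ½ + (⅛)*6 = ½ + ¾ = 5/4 ≈ 1.2500)
f = -1 (f = 1/(3 + (-1 - (5 - 2))) = 1/(3 + (-1 - 1*3)) = 1/(3 + (-1 - 3)) = 1/(3 - 4) = 1/(-1) = -1)
f⁴*b = (-1)⁴*(5/4) = 1*(5/4) = 5/4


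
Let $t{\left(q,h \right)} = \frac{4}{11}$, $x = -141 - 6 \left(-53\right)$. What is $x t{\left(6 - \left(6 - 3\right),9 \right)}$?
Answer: $\frac{708}{11} \approx 64.364$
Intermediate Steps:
$x = 177$ ($x = -141 - -318 = -141 + 318 = 177$)
$t{\left(q,h \right)} = \frac{4}{11}$ ($t{\left(q,h \right)} = 4 \cdot \frac{1}{11} = \frac{4}{11}$)
$x t{\left(6 - \left(6 - 3\right),9 \right)} = 177 \cdot \frac{4}{11} = \frac{708}{11}$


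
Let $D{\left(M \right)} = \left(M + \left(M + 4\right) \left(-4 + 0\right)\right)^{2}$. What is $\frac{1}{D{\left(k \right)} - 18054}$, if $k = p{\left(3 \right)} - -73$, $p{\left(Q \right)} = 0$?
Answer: $\frac{1}{37171} \approx 2.6903 \cdot 10^{-5}$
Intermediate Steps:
$k = 73$ ($k = 0 - -73 = 0 + 73 = 73$)
$D{\left(M \right)} = \left(-16 - 3 M\right)^{2}$ ($D{\left(M \right)} = \left(M + \left(4 + M\right) \left(-4\right)\right)^{2} = \left(M - \left(16 + 4 M\right)\right)^{2} = \left(-16 - 3 M\right)^{2}$)
$\frac{1}{D{\left(k \right)} - 18054} = \frac{1}{\left(16 + 3 \cdot 73\right)^{2} - 18054} = \frac{1}{\left(16 + 219\right)^{2} - 18054} = \frac{1}{235^{2} - 18054} = \frac{1}{55225 - 18054} = \frac{1}{37171}$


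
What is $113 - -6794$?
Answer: $6907$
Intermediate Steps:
$113 - -6794 = 113 + 6794 = 6907$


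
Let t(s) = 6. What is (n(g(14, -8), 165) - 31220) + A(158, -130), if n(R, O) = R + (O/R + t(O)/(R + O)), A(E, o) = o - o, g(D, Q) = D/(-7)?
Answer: -10205255/326 ≈ -31304.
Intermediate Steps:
g(D, Q) = -D/7 (g(D, Q) = D*(-1/7) = -D/7)
A(E, o) = 0
n(R, O) = R + 6/(O + R) + O/R (n(R, O) = R + (O/R + 6/(R + O)) = R + (O/R + 6/(O + R)) = R + (6/(O + R) + O/R) = R + 6/(O + R) + O/R)
(n(g(14, -8), 165) - 31220) + A(158, -130) = ((165**2 + (-1/7*14)**3 + 6*(-1/7*14) + 165*(-1/7*14) + 165*(-1/7*14)**2)/(((-1/7*14))*(165 - 1/7*14)) - 31220) + 0 = ((27225 + (-2)**3 + 6*(-2) + 165*(-2) + 165*(-2)**2)/((-2)*(165 - 2)) - 31220) + 0 = (-1/2*(27225 - 8 - 12 - 330 + 165*4)/163 - 31220) + 0 = (-1/2*1/163*(27225 - 8 - 12 - 330 + 660) - 31220) + 0 = (-1/2*1/163*27535 - 31220) + 0 = (-27535/326 - 31220) + 0 = -10205255/326 + 0 = -10205255/326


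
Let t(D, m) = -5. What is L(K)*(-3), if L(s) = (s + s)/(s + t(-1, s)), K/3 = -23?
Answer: -207/37 ≈ -5.5946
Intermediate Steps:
K = -69 (K = 3*(-23) = -69)
L(s) = 2*s/(-5 + s) (L(s) = (s + s)/(s - 5) = (2*s)/(-5 + s) = 2*s/(-5 + s))
L(K)*(-3) = (2*(-69)/(-5 - 69))*(-3) = (2*(-69)/(-74))*(-3) = (2*(-69)*(-1/74))*(-3) = (69/37)*(-3) = -207/37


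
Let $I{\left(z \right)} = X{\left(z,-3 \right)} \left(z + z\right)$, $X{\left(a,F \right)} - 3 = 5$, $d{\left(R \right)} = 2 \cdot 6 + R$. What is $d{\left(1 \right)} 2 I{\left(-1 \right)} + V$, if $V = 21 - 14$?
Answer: $-409$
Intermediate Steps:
$d{\left(R \right)} = 12 + R$
$X{\left(a,F \right)} = 8$ ($X{\left(a,F \right)} = 3 + 5 = 8$)
$I{\left(z \right)} = 16 z$ ($I{\left(z \right)} = 8 \left(z + z\right) = 8 \cdot 2 z = 16 z$)
$V = 7$
$d{\left(1 \right)} 2 I{\left(-1 \right)} + V = \left(12 + 1\right) 2 \cdot 16 \left(-1\right) + 7 = 13 \cdot 2 \left(-16\right) + 7 = 26 \left(-16\right) + 7 = -416 + 7 = -409$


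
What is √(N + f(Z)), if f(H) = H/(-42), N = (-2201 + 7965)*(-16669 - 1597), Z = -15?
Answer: I*√20635903834/14 ≈ 10261.0*I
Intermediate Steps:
N = -105285224 (N = 5764*(-18266) = -105285224)
f(H) = -H/42 (f(H) = H*(-1/42) = -H/42)
√(N + f(Z)) = √(-105285224 - 1/42*(-15)) = √(-105285224 + 5/14) = √(-1473993131/14) = I*√20635903834/14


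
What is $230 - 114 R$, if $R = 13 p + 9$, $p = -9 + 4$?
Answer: $6614$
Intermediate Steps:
$p = -5$
$R = -56$ ($R = 13 \left(-5\right) + 9 = -65 + 9 = -56$)
$230 - 114 R = 230 - -6384 = 230 + 6384 = 6614$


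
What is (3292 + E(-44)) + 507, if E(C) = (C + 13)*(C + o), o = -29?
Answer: 6062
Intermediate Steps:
E(C) = (-29 + C)*(13 + C) (E(C) = (C + 13)*(C - 29) = (13 + C)*(-29 + C) = (-29 + C)*(13 + C))
(3292 + E(-44)) + 507 = (3292 + (-377 + (-44)² - 16*(-44))) + 507 = (3292 + (-377 + 1936 + 704)) + 507 = (3292 + 2263) + 507 = 5555 + 507 = 6062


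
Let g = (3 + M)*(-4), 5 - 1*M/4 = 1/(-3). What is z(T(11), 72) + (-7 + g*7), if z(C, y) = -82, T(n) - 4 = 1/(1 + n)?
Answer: -2311/3 ≈ -770.33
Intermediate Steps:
T(n) = 4 + 1/(1 + n)
M = 64/3 (M = 20 - 4/(-3) = 20 - 4*(-⅓) = 20 + 4/3 = 64/3 ≈ 21.333)
g = -292/3 (g = (3 + 64/3)*(-4) = (73/3)*(-4) = -292/3 ≈ -97.333)
z(T(11), 72) + (-7 + g*7) = -82 + (-7 - 292/3*7) = -82 + (-7 - 2044/3) = -82 - 2065/3 = -2311/3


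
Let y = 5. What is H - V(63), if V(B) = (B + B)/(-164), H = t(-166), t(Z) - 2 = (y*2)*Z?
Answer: -135893/82 ≈ -1657.2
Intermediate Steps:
t(Z) = 2 + 10*Z (t(Z) = 2 + (5*2)*Z = 2 + 10*Z)
H = -1658 (H = 2 + 10*(-166) = 2 - 1660 = -1658)
V(B) = -B/82 (V(B) = (2*B)*(-1/164) = -B/82)
H - V(63) = -1658 - (-1)*63/82 = -1658 - 1*(-63/82) = -1658 + 63/82 = -135893/82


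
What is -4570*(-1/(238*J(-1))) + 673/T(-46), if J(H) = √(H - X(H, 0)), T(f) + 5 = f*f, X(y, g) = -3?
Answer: 673/2111 + 2285*√2/238 ≈ 13.896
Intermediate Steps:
T(f) = -5 + f² (T(f) = -5 + f*f = -5 + f²)
J(H) = √(3 + H) (J(H) = √(H - 1*(-3)) = √(H + 3) = √(3 + H))
-4570*(-1/(238*J(-1))) + 673/T(-46) = -4570*(-1/(238*√(3 - 1))) + 673/(-5 + (-46)²) = -4570*(-√2/476) + 673/(-5 + 2116) = -(-2285)*√2/238 + 673/2111 = 2285*√2/238 + 673*(1/2111) = 2285*√2/238 + 673/2111 = 673/2111 + 2285*√2/238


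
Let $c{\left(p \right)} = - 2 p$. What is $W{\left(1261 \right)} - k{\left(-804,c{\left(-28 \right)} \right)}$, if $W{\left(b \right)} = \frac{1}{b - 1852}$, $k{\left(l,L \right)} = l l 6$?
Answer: $- \frac{2292191137}{591} \approx -3.8785 \cdot 10^{6}$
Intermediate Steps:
$k{\left(l,L \right)} = 6 l^{2}$ ($k{\left(l,L \right)} = l^{2} \cdot 6 = 6 l^{2}$)
$W{\left(b \right)} = \frac{1}{-1852 + b}$
$W{\left(1261 \right)} - k{\left(-804,c{\left(-28 \right)} \right)} = \frac{1}{-1852 + 1261} - 6 \left(-804\right)^{2} = \frac{1}{-591} - 6 \cdot 646416 = - \frac{1}{591} - 3878496 = - \frac{2292191137}{591}$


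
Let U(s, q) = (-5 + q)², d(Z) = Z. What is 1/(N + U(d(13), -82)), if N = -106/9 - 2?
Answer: 9/67997 ≈ 0.00013236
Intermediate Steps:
N = -124/9 (N = (⅑)*(-106) - 2 = -106/9 - 2 = -124/9 ≈ -13.778)
1/(N + U(d(13), -82)) = 1/(-124/9 + (-5 - 82)²) = 1/(-124/9 + (-87)²) = 1/(-124/9 + 7569) = 1/(67997/9) = 9/67997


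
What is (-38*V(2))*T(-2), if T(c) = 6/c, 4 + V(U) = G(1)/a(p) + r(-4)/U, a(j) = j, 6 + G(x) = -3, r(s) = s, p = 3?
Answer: -1026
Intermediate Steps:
G(x) = -9 (G(x) = -6 - 3 = -9)
V(U) = -7 - 4/U (V(U) = -4 + (-9/3 - 4/U) = -4 + (-9*⅓ - 4/U) = -4 + (-3 - 4/U) = -7 - 4/U)
(-38*V(2))*T(-2) = (-38*(-7 - 4/2))*(6/(-2)) = (-38*(-7 - 4*½))*(6*(-½)) = -38*(-7 - 2)*(-3) = -38*(-9)*(-3) = 342*(-3) = -1026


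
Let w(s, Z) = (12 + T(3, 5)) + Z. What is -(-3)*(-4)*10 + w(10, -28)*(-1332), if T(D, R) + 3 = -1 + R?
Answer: 19860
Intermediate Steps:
T(D, R) = -4 + R (T(D, R) = -3 + (-1 + R) = -4 + R)
w(s, Z) = 13 + Z (w(s, Z) = (12 + (-4 + 5)) + Z = (12 + 1) + Z = 13 + Z)
-(-3)*(-4)*10 + w(10, -28)*(-1332) = -(-3)*(-4)*10 + (13 - 28)*(-1332) = -1*12*10 - 15*(-1332) = -12*10 + 19980 = -120 + 19980 = 19860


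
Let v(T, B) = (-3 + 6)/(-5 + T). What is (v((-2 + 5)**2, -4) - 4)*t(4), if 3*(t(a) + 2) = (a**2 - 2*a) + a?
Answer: -13/2 ≈ -6.5000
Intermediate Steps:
t(a) = -2 - a/3 + a**2/3 (t(a) = -2 + ((a**2 - 2*a) + a)/3 = -2 + (a**2 - a)/3 = -2 + (-a/3 + a**2/3) = -2 - a/3 + a**2/3)
v(T, B) = 3/(-5 + T)
(v((-2 + 5)**2, -4) - 4)*t(4) = (3/(-5 + (-2 + 5)**2) - 4)*(-2 - 1/3*4 + (1/3)*4**2) = (3/(-5 + 3**2) - 4)*(-2 - 4/3 + (1/3)*16) = (3/(-5 + 9) - 4)*(-2 - 4/3 + 16/3) = (3/4 - 4)*2 = -13/4*2 = -13/2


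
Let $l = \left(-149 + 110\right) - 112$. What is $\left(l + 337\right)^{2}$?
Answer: $34596$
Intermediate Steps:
$l = -151$ ($l = -39 - 112 = -151$)
$\left(l + 337\right)^{2} = \left(-151 + 337\right)^{2} = 186^{2} = 34596$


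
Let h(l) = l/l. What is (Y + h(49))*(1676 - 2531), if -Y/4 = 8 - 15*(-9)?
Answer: 488205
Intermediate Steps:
h(l) = 1
Y = -572 (Y = -4*(8 - 15*(-9)) = -4*(8 + 135) = -4*143 = -572)
(Y + h(49))*(1676 - 2531) = (-572 + 1)*(1676 - 2531) = -571*(-855) = 488205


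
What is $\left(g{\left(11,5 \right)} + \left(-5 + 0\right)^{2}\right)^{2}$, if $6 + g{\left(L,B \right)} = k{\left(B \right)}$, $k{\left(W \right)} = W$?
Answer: $576$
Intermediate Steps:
$g{\left(L,B \right)} = -6 + B$
$\left(g{\left(11,5 \right)} + \left(-5 + 0\right)^{2}\right)^{2} = \left(\left(-6 + 5\right) + \left(-5 + 0\right)^{2}\right)^{2} = \left(-1 + \left(-5\right)^{2}\right)^{2} = \left(-1 + 25\right)^{2} = 24^{2} = 576$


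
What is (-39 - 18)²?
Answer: 3249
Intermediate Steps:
(-39 - 18)² = (-57)² = 3249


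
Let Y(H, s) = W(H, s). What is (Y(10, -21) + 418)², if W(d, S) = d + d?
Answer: 191844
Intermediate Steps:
W(d, S) = 2*d
Y(H, s) = 2*H
(Y(10, -21) + 418)² = (2*10 + 418)² = (20 + 418)² = 438² = 191844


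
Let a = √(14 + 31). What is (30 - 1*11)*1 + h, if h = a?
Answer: 19 + 3*√5 ≈ 25.708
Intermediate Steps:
a = 3*√5 (a = √45 = 3*√5 ≈ 6.7082)
h = 3*√5 ≈ 6.7082
(30 - 1*11)*1 + h = (30 - 1*11)*1 + 3*√5 = (30 - 11)*1 + 3*√5 = 19*1 + 3*√5 = 19 + 3*√5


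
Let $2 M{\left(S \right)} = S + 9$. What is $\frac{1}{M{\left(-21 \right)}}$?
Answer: $- \frac{1}{6} \approx -0.16667$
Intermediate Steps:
$M{\left(S \right)} = \frac{9}{2} + \frac{S}{2}$ ($M{\left(S \right)} = \frac{S + 9}{2} = \frac{9 + S}{2} = \frac{9}{2} + \frac{S}{2}$)
$\frac{1}{M{\left(-21 \right)}} = \frac{1}{\frac{9}{2} + \frac{1}{2} \left(-21\right)} = \frac{1}{\frac{9}{2} - \frac{21}{2}} = \frac{1}{-6} = - \frac{1}{6}$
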